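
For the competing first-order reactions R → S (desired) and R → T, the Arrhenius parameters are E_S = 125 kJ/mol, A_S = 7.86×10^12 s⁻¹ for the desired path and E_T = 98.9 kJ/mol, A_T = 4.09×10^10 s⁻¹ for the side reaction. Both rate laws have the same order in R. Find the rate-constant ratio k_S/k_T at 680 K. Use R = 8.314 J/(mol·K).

With equal orders, S_{S/T} = k_S/k_T = (A_S/A_T)·exp[(E_T−E_S)/(RT)].
(E_T−E_S)/(RT) = (98.9−125)×10³/(8.314×680) = -26100/5654 = -4.617.
k_S/k_T = (7.86×10^12/4.09×10^10)·exp(-4.617) = 192.2 × 0.009886 = 1.90.
Since E_S > E_T, raising the temperature improves selectivity toward S.

1.90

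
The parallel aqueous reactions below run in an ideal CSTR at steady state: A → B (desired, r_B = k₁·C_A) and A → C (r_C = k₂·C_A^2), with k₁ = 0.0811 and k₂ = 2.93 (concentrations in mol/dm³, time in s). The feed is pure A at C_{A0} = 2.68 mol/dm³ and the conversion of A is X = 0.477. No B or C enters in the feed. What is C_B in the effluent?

0.0248 mol/dm³

Exit C_A = C_{A0}(1−X) = 2.68×0.523 = 1.402 mol/dm³.
Rates in a CSTR are evaluated at the outlet concentration: r_B = 0.0811×1.402 = 0.1137, r_C = 2.93×1.402^2 = 5.756.
Fraction of consumed A going to B: r_B/(r_B+r_C) = 0.01937.
C_B = 0.01937·C_{A0}·X = 0.01937×2.68×0.477 = 0.0248 mol/dm³.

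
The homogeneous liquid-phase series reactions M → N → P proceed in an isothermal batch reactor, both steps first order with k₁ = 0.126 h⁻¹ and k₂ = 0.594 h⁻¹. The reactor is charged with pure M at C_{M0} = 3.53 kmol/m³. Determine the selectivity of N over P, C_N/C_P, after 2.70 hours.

0.911

Solving the coupled first-order balances gives C_N(t) = [k₁/(k₂−k₁)]·C_{M0}·(e^(−k₁t) − e^(−k₂t)).
e^(−k₁t) = e^(−0.126×2.70) = e^(−0.3402) = 0.7116; e^(−k₂t) = e^(−1.604) = 0.2011.
C_N = 0.126×3.53/(0.594−0.126) × (0.7116−0.2011) = 0.9504×0.5105 = 0.4852 kmol/m³.
C_M = C_{M0}e^(−k₁t) = 2.512 kmol/m³, so C_P = C_{M0}−C_M−C_N = 0.5328 kmol/m³; C_N/C_P = 0.911.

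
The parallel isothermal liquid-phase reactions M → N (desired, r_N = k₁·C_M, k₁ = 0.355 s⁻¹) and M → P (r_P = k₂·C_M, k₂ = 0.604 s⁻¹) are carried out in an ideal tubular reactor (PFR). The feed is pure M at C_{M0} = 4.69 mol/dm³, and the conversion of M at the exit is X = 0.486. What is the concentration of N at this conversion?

0.844 mol/dm³

C_M = C_{M0}(1−X) = 2.411 mol/dm³.
Both paths are first order in M, so the instantaneous fraction to N is constant: dC_N/d(−C_M) = k₁/(k₁+k₂) = 0.3702.
C_N = 0.3702·(C_{M0}−C_M) = 0.3702×2.279 = 0.844 mol/dm³.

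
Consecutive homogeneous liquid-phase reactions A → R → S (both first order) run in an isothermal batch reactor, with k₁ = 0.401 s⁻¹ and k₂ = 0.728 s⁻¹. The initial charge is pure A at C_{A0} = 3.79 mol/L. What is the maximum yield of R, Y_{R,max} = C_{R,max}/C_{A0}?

For a first-order series the maximum intermediate yield is C_{R,max}/C_{A0} = (k₁/k₂)^[k₂/(k₂−k₁)].
= (0.401/0.728)^(0.728/(0.728−0.401)) = (0.5508)^(2.226) = 0.2651.

0.265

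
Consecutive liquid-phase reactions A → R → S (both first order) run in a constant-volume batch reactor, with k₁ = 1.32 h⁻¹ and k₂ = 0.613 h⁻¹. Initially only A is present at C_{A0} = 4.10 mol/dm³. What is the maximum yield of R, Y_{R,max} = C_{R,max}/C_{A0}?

0.514

For a first-order series the maximum intermediate yield is C_{R,max}/C_{A0} = (k₁/k₂)^[k₂/(k₂−k₁)].
= (1.32/0.613)^(0.613/(0.613−1.32)) = (2.153)^(-0.8670) = 0.5143.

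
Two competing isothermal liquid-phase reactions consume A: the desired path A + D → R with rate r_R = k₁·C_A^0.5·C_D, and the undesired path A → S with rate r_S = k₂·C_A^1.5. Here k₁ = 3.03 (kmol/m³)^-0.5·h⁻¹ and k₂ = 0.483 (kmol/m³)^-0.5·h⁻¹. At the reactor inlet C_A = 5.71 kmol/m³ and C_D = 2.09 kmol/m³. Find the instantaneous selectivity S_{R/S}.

S_{R/S} = r_R/r_S = (k₁·C_A^0.5·C_D)/(k₂·C_A^1.5) = (k₁/k₂)·C_A⁻¹·C_D.
= (3.03×5.710^0.5×2.090) / (0.483×5.710^1.5) = 15.13/6.590 = 2.30.
The undesired path is higher order in A, so low C_A (CSTR or dilute feed) favours R.

2.30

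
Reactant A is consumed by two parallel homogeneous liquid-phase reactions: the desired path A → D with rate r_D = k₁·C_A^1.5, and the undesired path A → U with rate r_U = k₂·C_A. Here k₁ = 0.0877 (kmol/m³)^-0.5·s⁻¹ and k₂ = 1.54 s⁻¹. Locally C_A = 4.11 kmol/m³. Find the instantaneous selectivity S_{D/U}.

S_{D/U} = r_D/r_U = (k₁·C_A^1.5)/(k₂·C_A) = (k₁/k₂)·C_A^0.5.
= (0.0877×4.110^1.5) / (1.54×4.110) = 0.7307/6.329 = 0.115.
Since the desired path is higher order in A, keeping C_A high (PFR or concentrated feed) favours D.

0.115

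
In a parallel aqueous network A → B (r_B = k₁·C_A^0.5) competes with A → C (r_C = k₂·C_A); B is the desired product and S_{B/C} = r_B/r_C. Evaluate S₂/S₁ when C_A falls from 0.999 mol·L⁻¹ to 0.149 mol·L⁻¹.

S_{B/C} = (k₁/k₂)·C_A^-0.5, so S₂/S₁ = (C_{A,2}/C_{A,1})^-0.5.
= (0.149/0.999)^(-0.5) = (0.1491)^(-0.5) = 2.59.
Selectivity toward B rises as C_A falls — low-concentration operation is favoured.

2.59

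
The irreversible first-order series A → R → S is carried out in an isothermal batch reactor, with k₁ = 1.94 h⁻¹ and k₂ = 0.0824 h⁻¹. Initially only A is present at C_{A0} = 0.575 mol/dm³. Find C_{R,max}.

0.500 mol/dm³

For a first-order series the maximum intermediate yield is C_{R,max}/C_{A0} = (k₁/k₂)^[k₂/(k₂−k₁)].
= (1.94/0.0824)^(0.0824/(0.0824−1.94)) = (23.54)^(-0.04436) = 0.8693.
C_{R,max} = 0.8693×0.575 = 0.500 mol/dm³.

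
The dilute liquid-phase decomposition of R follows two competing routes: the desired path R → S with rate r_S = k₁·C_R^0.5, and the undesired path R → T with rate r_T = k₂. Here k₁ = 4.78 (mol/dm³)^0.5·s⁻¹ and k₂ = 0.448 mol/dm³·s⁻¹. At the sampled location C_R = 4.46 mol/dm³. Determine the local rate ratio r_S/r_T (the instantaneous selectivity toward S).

22.5

S_{S/T} = r_S/r_T = (k₁·C_R^0.5)/(k₂) = (k₁/k₂)·C_R^0.5.
= (4.78×4.460^0.5) / (0.448) = 10.09/0.4480 = 22.5.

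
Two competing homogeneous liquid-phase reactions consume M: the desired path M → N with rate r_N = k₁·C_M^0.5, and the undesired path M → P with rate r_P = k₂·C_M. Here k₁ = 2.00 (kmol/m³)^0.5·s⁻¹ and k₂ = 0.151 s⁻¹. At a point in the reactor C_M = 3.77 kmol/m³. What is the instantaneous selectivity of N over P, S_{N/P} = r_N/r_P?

6.82

S_{N/P} = r_N/r_P = (k₁·C_M^0.5)/(k₂·C_M) = (k₁/k₂)·C_M^-0.5.
= (2.00×3.770^0.5) / (0.151×3.770) = 3.883/0.5693 = 6.82.
The undesired path is higher order in M, so low C_M (CSTR or dilute feed) favours N.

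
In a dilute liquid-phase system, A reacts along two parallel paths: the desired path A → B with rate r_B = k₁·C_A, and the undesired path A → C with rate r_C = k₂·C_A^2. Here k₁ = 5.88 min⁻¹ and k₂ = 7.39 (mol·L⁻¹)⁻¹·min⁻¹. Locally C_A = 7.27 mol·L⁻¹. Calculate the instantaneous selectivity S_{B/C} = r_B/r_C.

S_{B/C} = r_B/r_C = (k₁·C_A)/(k₂·C_A^2) = (k₁/k₂)·C_A⁻¹.
= (5.88×7.270) / (7.39×7.270^2) = 42.75/390.6 = 0.109.
The undesired path is higher order in A, so low C_A (CSTR or dilute feed) favours B.

0.109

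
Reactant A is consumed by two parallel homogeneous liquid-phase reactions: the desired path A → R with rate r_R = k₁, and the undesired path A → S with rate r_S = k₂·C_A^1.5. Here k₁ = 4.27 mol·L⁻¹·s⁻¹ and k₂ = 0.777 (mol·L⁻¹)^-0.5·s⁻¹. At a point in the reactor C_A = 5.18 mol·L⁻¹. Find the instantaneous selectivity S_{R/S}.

S_{R/S} = r_R/r_S = (k₁)/(k₂·C_A^1.5) = (k₁/k₂)·C_A^-1.5.
= (4.27) / (0.777×5.180^1.5) = 4.270/9.160 = 0.466.

0.466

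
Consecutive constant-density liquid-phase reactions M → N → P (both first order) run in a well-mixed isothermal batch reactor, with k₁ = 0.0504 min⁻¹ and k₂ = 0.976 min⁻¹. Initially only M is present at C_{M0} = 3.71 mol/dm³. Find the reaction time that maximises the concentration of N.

For first-order series the maximum of C_N occurs at t_opt = ln(k₂/k₁)/(k₂−k₁).
= ln(0.976/0.0504)/(0.976−0.0504) = ln(19.37)/0.9256 = 2.963/0.9256 = 3.20 min.

3.20 min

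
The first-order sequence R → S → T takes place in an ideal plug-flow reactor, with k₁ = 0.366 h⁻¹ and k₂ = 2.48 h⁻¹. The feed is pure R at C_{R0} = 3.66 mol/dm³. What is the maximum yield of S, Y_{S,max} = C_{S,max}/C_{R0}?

Evaluating C_S at τ_opt = ln(k₂/k₁)/(k₂−k₁) gives C_{S,max}/C_{R0} = (k₁/k₂)^[k₂/(k₂−k₁)].
= (0.366/2.48)^(2.48/(2.48−0.366)) = (0.1476)^(1.173) = 0.1060.

0.106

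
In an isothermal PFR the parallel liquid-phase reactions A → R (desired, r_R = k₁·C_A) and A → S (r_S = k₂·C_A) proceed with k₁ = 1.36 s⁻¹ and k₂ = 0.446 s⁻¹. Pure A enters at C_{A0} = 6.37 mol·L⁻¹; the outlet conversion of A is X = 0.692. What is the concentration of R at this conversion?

3.32 mol·L⁻¹

C_A = C_{A0}(1−X) = 1.962 mol·L⁻¹.
Both paths are first order in A, so the instantaneous fraction to R is constant: dC_R/d(−C_A) = k₁/(k₁+k₂) = 0.7530.
C_R = 0.7530·(C_{A0}−C_A) = 0.7530×4.408 = 3.32 mol·L⁻¹.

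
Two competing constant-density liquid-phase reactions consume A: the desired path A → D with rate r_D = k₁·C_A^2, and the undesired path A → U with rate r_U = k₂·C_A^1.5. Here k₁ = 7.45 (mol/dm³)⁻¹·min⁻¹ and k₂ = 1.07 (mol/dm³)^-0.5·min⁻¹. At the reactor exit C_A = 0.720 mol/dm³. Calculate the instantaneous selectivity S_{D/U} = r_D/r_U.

5.91

S_{D/U} = r_D/r_U = (k₁·C_A^2)/(k₂·C_A^1.5) = (k₁/k₂)·C_A^0.5.
= (7.45×0.7200^2) / (1.07×0.7200^1.5) = 3.862/0.6537 = 5.91.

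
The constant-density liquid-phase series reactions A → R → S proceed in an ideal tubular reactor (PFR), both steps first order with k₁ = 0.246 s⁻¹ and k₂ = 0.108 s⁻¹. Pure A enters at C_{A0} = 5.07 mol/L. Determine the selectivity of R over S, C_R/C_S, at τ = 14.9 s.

0.469

For first-order series with pure A initially, C_R(τ) = k₁C_{A0}/(k₂−k₁)·(e^(−k₁τ) − e^(−k₂τ)).
e^(−k₁τ) = e^(−0.246×14.9) = e^(−3.665) = 0.02559; e^(−k₂τ) = e^(−1.609) = 0.2000.
C_R = 0.246×5.07/(0.108−0.246) × (0.02559−0.2000) = (-9.038)×(-0.1745) = 1.577 mol/L.
C_A = C_{A0}e^(−k₁τ) = 0.1298 mol/L, so C_S = C_{A0}−C_A−C_R = 3.364 mol/L; C_R/C_S = 0.469.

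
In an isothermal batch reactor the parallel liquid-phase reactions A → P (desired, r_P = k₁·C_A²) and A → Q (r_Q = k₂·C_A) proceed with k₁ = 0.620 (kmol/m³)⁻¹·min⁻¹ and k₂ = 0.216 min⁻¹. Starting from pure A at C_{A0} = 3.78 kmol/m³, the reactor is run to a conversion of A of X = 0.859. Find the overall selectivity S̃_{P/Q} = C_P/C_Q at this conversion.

C_A = C_{A0}(1−X) = 0.5330 kmol/m³.
Along a PFR/batch, dC_Q/dC_A = −r_Q/(r_P+r_Q) = −k₂/(k₂+k₁·C_A).
Integrating from C_{A0} to C_A: C_Q = (0.216/0.620)·ln[(0.216+0.620·3.78)/(0.216+0.620·0.533)] = 0.3484·ln(2.560/0.5464) = 0.5380 kmol/m³.
Then C_P = (C_{A0}−C_A) − C_Q = 3.247 − 0.5380 = 2.709 kmol/m³.
S̃_{P/Q} = C_P/C_Q = 2.709/0.5380 = 5.04.

5.04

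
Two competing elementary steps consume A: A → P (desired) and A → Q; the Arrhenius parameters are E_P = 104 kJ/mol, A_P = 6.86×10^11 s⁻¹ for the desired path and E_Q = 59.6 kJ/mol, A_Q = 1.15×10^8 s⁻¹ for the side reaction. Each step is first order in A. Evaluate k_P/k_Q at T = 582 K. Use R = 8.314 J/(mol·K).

0.617

With equal orders, S_{P/Q} = k_P/k_Q = (A_P/A_Q)·exp[(E_Q−E_P)/(RT)].
(E_Q−E_P)/(RT) = (59.6−104)×10³/(8.314×582) = -44400/4839 = -9.176.
k_P/k_Q = (6.86×10^11/1.15×10^8)·exp(-9.176) = 5965 × 1.035×10^-4 = 0.617.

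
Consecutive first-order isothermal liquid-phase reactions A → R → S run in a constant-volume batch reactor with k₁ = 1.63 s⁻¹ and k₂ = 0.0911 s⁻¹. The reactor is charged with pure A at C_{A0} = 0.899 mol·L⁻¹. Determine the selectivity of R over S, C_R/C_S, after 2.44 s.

Solving the coupled first-order balances gives C_R(t) = [k₁/(k₂−k₁)]·C_{A0}·(e^(−k₁t) − e^(−k₂t)).
e^(−k₁t) = e^(−1.63×2.44) = e^(−3.977) = 0.01874; e^(−k₂t) = e^(−0.2223) = 0.8007.
C_R = 1.63×0.899/(0.0911−1.63) × (0.01874−0.8007) = (-0.9522)×(-0.7819) = 0.7446 mol·L⁻¹.
C_A = C_{A0}e^(−k₁t) = 0.01685 mol·L⁻¹, so C_S = C_{A0}−C_A−C_R = 0.1376 mol·L⁻¹; C_R/C_S = 5.41.

5.41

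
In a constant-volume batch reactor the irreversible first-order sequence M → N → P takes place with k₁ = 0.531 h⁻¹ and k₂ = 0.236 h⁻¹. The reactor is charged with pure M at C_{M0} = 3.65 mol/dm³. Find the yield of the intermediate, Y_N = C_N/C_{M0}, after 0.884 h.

Solving the coupled first-order balances gives C_N(t) = [k₁/(k₂−k₁)]·C_{M0}·(e^(−k₁t) − e^(−k₂t)).
e^(−k₁t) = e^(−0.531×0.884) = e^(−0.4694) = 0.6254; e^(−k₂t) = e^(−0.2086) = 0.8117.
C_N = 0.531×3.65/(0.236−0.531) × (0.6254−0.8117) = (-6.570)×(-0.1863) = 1.224 mol/dm³.
Y_N = C_N/C_{M0} = 1.224/3.65 = 0.335.

0.335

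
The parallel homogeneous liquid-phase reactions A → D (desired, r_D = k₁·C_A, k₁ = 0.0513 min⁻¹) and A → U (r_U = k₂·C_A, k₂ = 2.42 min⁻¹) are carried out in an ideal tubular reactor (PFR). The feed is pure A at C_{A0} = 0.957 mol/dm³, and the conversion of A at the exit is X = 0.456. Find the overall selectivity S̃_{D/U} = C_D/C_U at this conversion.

C_A = C_{A0}(1−X) = 0.5206 mol/dm³.
Both paths are first order in A, so the instantaneous fraction to D is constant: dC_D/d(−C_A) = k₁/(k₁+k₂) = 0.02076.
C_D = 0.02076·(C_{A0}−C_A) = 0.02076×0.4364 = 0.00906 mol/dm³.
C_U = (C_{A0}−C_A)−C_D = 0.4273 mol/dm³; S̃_{D/U} = 0.009059/0.4273 = 0.0212.

0.0212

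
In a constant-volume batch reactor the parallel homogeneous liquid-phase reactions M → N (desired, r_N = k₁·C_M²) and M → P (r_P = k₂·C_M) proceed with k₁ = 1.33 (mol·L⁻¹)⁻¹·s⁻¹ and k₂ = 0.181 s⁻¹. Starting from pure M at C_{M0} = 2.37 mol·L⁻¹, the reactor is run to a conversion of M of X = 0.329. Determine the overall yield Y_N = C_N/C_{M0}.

0.308

C_M = C_{M0}(1−X) = 1.590 mol·L⁻¹.
Along a PFR/batch, dC_P/dC_M = −r_P/(r_N+r_P) = −k₂/(k₂+k₁·C_M).
Integrating from C_{M0} to C_M: C_P = (0.181/1.33)·ln[(0.181+1.33·2.37)/(0.181+1.33·1.59)] = 0.1361·ln(3.333/2.296) = 0.05072 mol·L⁻¹.
Then C_N = (C_{M0}−C_M) − C_P = 0.7797 − 0.05072 = 0.7290 mol·L⁻¹.
Y_N = C_N/C_{M0} = 0.7290/2.37 = 0.308.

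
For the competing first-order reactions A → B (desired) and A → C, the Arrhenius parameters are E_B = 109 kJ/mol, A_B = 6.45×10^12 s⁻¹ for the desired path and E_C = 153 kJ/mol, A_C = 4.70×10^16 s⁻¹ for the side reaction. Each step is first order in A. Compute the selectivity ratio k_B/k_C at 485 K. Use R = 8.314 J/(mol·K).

With equal orders, S_{B/C} = k_B/k_C = (A_B/A_C)·exp[(E_C−E_B)/(RT)].
(E_C−E_B)/(RT) = (153−109)×10³/(8.314×485) = 44000/4032 = 10.91.
k_B/k_C = (6.45×10^12/4.70×10^16)·exp(10.91) = 1.372×10^-4 × 54826 = 7.52.
Since E_B < E_C, lowering the temperature improves selectivity toward B.

7.52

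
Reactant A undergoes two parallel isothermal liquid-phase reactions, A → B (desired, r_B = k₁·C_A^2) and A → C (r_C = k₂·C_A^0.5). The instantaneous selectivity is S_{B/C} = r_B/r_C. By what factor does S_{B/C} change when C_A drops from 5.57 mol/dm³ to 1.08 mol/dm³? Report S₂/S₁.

S_{B/C} = (k₁/k₂)·C_A^1.5, so S₂/S₁ = (C_{A,2}/C_{A,1})^1.5.
= (1.08/5.57)^1.5 = (0.1939)^1.5 = 0.0854.

0.0854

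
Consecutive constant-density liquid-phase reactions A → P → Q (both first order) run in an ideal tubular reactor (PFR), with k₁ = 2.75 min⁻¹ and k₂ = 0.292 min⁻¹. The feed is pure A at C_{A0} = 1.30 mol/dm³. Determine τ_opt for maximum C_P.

Setting dC_P/dτ = 0 gives τ_opt = ln(k₂/k₁)/(k₂−k₁).
= ln(0.292/2.75)/(0.292−2.75) = ln(0.1062)/-2.458 = -2.243/-2.458 = 0.912 min.

0.912 min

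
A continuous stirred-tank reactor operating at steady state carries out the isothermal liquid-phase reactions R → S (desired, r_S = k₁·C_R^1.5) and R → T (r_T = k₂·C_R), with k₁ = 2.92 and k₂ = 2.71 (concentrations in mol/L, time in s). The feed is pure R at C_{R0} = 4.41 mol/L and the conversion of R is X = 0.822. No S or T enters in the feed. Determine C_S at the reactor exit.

Exit C_R = C_{R0}(1−X) = 4.41×0.178 = 0.7850 mol/L.
A CSTR operates uniformly at the exit composition, giving r_S = 2.031 and r_T = 2.127 (each k·C_R^n at C_R = 0.7850).
Fraction of consumed R going to S: r_S/(r_S+r_T) = 0.4884.
C_S = 0.4884·C_{R0}·X = 0.4884×4.41×0.822 = 1.77 mol/L.

1.77 mol/L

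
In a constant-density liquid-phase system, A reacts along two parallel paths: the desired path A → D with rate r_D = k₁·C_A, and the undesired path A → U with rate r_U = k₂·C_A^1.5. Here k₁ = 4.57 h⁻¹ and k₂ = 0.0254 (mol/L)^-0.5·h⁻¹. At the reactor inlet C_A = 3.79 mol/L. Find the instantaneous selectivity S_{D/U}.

92.4

S_{D/U} = r_D/r_U = (k₁·C_A)/(k₂·C_A^1.5) = (k₁/k₂)·C_A^-0.5.
= (4.57×3.790) / (0.0254×3.790^1.5) = 17.32/0.1874 = 92.4.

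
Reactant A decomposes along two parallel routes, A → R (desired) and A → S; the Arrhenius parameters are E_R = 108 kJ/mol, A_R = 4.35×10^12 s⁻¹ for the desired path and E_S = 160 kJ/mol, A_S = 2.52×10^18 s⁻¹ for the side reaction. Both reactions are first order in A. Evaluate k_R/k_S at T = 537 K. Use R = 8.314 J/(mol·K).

0.197

Since both paths have the same order in A, the concentration cancels and S_{R/S} = k_R/k_S = (A_R/A_S)·exp[(E_S−E_R)/(RT)].
(E_S−E_R)/(RT) = (160−108)×10³/(8.314×537) = 52000/4465 = 11.65.
k_R/k_S = (4.35×10^12/2.52×10^18)·exp(11.65) = 1.726×10^-6 × 1.144×10^5 = 0.197.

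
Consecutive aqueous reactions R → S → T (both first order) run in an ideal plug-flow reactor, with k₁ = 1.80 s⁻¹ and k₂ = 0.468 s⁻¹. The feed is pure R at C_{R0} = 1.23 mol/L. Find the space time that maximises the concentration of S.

1.01 s

The intermediate peaks when r₁ = r₂, i.e. k₁e^(−k₁τ) = k₂e^(−k₂τ), giving τ_opt = ln(k₂/k₁)/(k₂−k₁).
= ln(0.468/1.80)/(0.468−1.80) = ln(0.2600)/-1.332 = -1.347/-1.332 = 1.01 s.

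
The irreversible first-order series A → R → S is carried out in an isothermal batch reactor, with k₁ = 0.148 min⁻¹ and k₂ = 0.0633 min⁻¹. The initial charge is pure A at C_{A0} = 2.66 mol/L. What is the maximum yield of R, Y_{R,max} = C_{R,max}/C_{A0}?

For a first-order series the maximum intermediate yield is C_{R,max}/C_{A0} = (k₁/k₂)^[k₂/(k₂−k₁)].
= (0.148/0.0633)^(0.0633/(0.0633−0.148)) = (2.338)^(-0.7473) = 0.5301.

0.530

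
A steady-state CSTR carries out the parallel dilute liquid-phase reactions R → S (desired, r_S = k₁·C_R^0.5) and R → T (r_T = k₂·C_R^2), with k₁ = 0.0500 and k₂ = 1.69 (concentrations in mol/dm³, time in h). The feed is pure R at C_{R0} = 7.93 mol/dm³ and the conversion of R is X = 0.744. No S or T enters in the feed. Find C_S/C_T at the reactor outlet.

Exit C_R = C_{R0}(1−X) = 7.93×0.256 = 2.030 mol/dm³.
In a CSTR the entire volume is at exit conditions, so r_S = 0.0500×2.030^0.5 = 0.07124 and r_T = 1.69×2.030^2 = 6.965.
Overall selectivity = C_S/C_T = r_Sτ/(r_Tτ) = r_S/r_T = 0.0102.

0.0102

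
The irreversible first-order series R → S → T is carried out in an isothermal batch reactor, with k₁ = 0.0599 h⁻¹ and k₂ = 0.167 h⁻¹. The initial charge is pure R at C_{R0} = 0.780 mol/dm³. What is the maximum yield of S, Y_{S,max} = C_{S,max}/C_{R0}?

0.202

At the optimum, C_{S,max}/C_{R0} = (k₁/k₂)^[k₂/(k₂−k₁)].
= (0.0599/0.167)^(0.167/(0.167−0.0599)) = (0.3587)^(1.559) = 0.2021.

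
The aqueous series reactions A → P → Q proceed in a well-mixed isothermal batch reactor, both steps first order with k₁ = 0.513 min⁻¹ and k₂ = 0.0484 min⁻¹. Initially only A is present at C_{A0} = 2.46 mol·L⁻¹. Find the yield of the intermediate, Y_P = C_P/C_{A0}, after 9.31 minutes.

Solving the coupled first-order balances gives C_P(t) = [k₁/(k₂−k₁)]·C_{A0}·(e^(−k₁t) − e^(−k₂t)).
e^(−k₁t) = e^(−0.513×9.31) = e^(−4.776) = 0.008429; e^(−k₂t) = e^(−0.4506) = 0.6372.
C_P = 0.513×2.46/(0.0484−0.513) × (0.008429−0.6372) = (-2.716)×(-0.6288) = 1.708 mol·L⁻¹.
Y_P = C_P/C_{A0} = 1.708/2.46 = 0.694.

0.694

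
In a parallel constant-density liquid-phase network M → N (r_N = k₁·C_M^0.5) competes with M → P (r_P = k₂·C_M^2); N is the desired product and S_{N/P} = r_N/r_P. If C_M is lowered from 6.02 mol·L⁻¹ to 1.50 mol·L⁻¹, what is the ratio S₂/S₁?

S_{N/P} = (k₁/k₂)·C_M^-1.5, so S₂/S₁ = (C_{M,2}/C_{M,1})^-1.5.
= (1.50/6.02)^(-1.5) = (0.2492)^(-1.5) = 8.04.

8.04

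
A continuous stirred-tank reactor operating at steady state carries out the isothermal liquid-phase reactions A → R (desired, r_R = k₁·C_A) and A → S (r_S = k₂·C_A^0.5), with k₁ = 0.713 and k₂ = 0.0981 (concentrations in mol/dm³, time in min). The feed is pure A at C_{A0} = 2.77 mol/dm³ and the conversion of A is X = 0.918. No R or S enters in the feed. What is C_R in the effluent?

Exit C_A = C_{A0}(1−X) = 2.77×0.0820 = 0.2271 mol/dm³.
Rates in a CSTR are evaluated at the outlet concentration: r_R = 0.713×0.2271 = 0.1620, r_S = 0.0981×0.2271^0.5 = 0.04675.
Fraction of consumed A going to R: r_R/(r_R+r_S) = 0.7760.
C_R = 0.7760·C_{A0}·X = 0.7760×2.77×0.918 = 1.97 mol/dm³.

1.97 mol/dm³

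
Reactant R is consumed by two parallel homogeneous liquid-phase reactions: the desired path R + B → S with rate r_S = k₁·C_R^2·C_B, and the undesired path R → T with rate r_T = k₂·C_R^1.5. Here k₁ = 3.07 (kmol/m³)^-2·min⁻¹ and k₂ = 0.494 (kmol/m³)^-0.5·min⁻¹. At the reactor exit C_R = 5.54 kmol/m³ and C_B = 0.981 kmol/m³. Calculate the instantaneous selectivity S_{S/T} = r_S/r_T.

14.3

S_{S/T} = r_S/r_T = (k₁·C_R^2·C_B)/(k₂·C_R^1.5) = (k₁/k₂)·C_R^0.5·C_B.
= (3.07×5.540^2×0.9810) / (0.494×5.540^1.5) = 92.43/6.442 = 14.3.
Since the desired path is higher order in R, keeping C_R high (PFR or concentrated feed) favours S.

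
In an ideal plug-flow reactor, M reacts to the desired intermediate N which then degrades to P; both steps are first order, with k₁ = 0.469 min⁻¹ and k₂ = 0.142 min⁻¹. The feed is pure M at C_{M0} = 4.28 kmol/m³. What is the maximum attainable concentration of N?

For a first-order series the maximum intermediate yield is C_{N,max}/C_{M0} = (k₁/k₂)^[k₂/(k₂−k₁)].
= (0.469/0.142)^(0.142/(0.142−0.469)) = (3.303)^(-0.4343) = 0.5952.
C_{N,max} = 0.5952×4.28 = 2.55 kmol/m³.

2.55 kmol/m³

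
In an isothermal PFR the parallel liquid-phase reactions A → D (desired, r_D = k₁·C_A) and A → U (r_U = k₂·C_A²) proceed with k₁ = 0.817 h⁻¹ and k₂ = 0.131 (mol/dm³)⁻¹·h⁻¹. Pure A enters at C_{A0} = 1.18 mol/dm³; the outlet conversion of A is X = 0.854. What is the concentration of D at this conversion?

0.911 mol/dm³

C_A = C_{A0}(1−X) = 0.1723 mol/dm³.
Along a PFR/batch, dC_D/dC_A = −r_D/(r_D+r_U) = −k₁/(k₁+k₂·C_A).
Integrating from C_{A0} to C_A: C_D = (0.817/0.131)·ln[(0.817+0.131·1.18)/(0.817+0.131·0.172)] = 6.237·ln(0.9716/0.8396) = 0.9108 mol/dm³.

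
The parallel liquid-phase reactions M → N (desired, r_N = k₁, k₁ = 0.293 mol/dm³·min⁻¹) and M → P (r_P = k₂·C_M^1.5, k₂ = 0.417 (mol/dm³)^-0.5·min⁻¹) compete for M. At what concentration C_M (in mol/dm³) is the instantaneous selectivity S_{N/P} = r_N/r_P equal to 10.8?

0.162 mol/dm³

S_{N/P} = (k₁/k₂)·C_M^-1.5 ⇒ C_M = (S·k₂/k₁)^(1/(-1.5)).
= (10.8×0.417/0.293)^(-0.6667) = (15.37)^(-0.6667) = 0.162 mol/dm³.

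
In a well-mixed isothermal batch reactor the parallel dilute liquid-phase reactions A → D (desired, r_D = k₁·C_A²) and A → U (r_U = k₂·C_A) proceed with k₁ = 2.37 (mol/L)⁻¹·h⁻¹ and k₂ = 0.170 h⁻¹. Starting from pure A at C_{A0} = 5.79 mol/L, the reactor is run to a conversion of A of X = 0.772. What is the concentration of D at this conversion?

C_A = C_{A0}(1−X) = 1.320 mol/L.
Along a PFR/batch, dC_U/dC_A = −r_U/(r_D+r_U) = −k₂/(k₂+k₁·C_A).
Integrating from C_{A0} to C_A: C_U = (0.170/2.37)·ln[(0.170+2.37·5.79)/(0.170+2.37·1.32)] = 0.07173·ln(13.89/3.299) = 0.1031 mol/L.
Then C_D = (C_{A0}−C_A) − C_U = 4.470 − 0.1031 = 4.367 mol/L.

4.37 mol/L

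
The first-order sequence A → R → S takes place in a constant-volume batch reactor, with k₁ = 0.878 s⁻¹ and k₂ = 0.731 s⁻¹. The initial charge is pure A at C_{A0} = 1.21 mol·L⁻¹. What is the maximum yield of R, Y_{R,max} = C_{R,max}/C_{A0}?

At the optimum, C_{R,max}/C_{A0} = (k₁/k₂)^[k₂/(k₂−k₁)].
= (0.878/0.731)^(0.731/(0.731−0.878)) = (1.201)^(-4.973) = 0.4020.

0.402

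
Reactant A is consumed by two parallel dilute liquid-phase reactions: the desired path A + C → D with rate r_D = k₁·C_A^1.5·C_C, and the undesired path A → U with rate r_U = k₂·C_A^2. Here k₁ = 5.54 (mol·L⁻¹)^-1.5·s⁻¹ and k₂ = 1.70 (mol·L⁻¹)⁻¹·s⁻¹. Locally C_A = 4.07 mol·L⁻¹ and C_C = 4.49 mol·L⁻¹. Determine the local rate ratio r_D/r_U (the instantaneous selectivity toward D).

S_{D/U} = r_D/r_U = (k₁·C_A^1.5·C_C)/(k₂·C_A^2) = (k₁/k₂)·C_A^-0.5·C_C.
= (5.54×4.070^1.5×4.490) / (1.70×4.070^2) = 204.2/28.16 = 7.25.

7.25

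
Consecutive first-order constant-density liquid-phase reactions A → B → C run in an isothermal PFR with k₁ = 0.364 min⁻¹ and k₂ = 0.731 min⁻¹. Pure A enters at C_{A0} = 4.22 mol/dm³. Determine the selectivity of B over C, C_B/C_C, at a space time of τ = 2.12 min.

For first-order series with pure A initially, C_B(τ) = k₁C_{A0}/(k₂−k₁)·(e^(−k₁τ) − e^(−k₂τ)).
e^(−k₁τ) = e^(−0.364×2.12) = e^(−0.7717) = 0.4622; e^(−k₂τ) = e^(−1.550) = 0.2123.
C_B = 0.364×4.22/(0.731−0.364) × (0.4622−0.2123) = 4.186×0.2499 = 1.046 mol/dm³.
C_A = C_{A0}e^(−k₁τ) = 1.951 mol/dm³, so C_C = C_{A0}−C_A−C_B = 1.223 mol/dm³; C_B/C_C = 0.855.

0.855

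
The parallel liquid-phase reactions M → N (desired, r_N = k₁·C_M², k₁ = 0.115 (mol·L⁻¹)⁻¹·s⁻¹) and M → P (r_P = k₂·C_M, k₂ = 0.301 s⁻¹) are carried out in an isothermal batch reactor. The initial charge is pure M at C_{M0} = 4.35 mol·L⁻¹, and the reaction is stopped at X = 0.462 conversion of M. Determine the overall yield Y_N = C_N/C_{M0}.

C_M = C_{M0}(1−X) = 2.340 mol·L⁻¹.
Along a PFR/batch, dC_P/dC_M = −r_P/(r_N+r_P) = −k₂/(k₂+k₁·C_M).
Integrating from C_{M0} to C_M: C_P = (0.301/0.115)·ln[(0.301+0.115·4.35)/(0.301+0.115·2.34)] = 2.617·ln(0.8013/0.5701) = 0.8907 mol·L⁻¹.
Then C_N = (C_{M0}−C_M) − C_P = 2.010 − 0.8907 = 1.119 mol·L⁻¹.
Y_N = C_N/C_{M0} = 1.119/4.35 = 0.257.

0.257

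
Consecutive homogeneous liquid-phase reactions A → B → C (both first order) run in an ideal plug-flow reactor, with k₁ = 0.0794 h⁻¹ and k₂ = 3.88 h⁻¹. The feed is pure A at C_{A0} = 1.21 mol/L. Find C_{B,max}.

0.0228 mol/L

At the optimum, C_{B,max}/C_{A0} = (k₁/k₂)^[k₂/(k₂−k₁)].
= (0.0794/3.88)^(3.88/(3.88−0.0794)) = (0.02046)^(1.021) = 0.01887.
C_{B,max} = 0.01887×1.21 = 0.0228 mol/L.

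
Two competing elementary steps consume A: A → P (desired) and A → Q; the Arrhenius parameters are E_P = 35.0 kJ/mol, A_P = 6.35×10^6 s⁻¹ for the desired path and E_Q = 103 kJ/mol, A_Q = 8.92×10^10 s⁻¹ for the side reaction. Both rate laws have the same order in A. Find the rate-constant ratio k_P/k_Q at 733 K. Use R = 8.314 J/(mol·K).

Since both paths have the same order in A, the concentration cancels and S_{P/Q} = k_P/k_Q = (A_P/A_Q)·exp[(E_Q−E_P)/(RT)].
(E_Q−E_P)/(RT) = (103−35.0)×10³/(8.314×733) = 68000/6094 = 11.16.
k_P/k_Q = (6.35×10^6/8.92×10^10)·exp(11.16) = 7.119×10^-5 × 70138 = 4.99.

4.99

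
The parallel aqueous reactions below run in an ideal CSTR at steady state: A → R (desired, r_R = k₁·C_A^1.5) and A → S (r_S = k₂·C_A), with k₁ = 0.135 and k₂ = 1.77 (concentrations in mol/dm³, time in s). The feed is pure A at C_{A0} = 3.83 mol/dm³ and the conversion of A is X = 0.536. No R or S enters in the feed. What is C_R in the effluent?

0.189 mol/dm³

Exit C_A = C_{A0}(1−X) = 3.83×0.464 = 1.777 mol/dm³.
Rates in a CSTR are evaluated at the outlet concentration: r_R = 0.135×1.777^1.5 = 0.3198, r_S = 1.77×1.777 = 3.146.
Fraction of consumed A going to R: r_R/(r_R+r_S) = 0.09229.
C_R = 0.09229·C_{A0}·X = 0.09229×3.83×0.536 = 0.189 mol/dm³.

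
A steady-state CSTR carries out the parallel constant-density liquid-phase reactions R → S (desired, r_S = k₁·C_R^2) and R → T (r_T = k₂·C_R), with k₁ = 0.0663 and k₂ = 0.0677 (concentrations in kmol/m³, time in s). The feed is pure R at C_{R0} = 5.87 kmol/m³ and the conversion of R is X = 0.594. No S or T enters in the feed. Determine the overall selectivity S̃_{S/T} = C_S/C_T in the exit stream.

Exit C_R = C_{R0}(1−X) = 5.87×0.406 = 2.383 kmol/m³.
In a CSTR the entire volume is at exit conditions, so r_S = 0.0663×2.383^2 = 0.3766 and r_T = 0.0677×2.383 = 0.1613.
Overall selectivity = C_S/C_T = r_Sτ/(r_Tτ) = r_S/r_T = 2.33.

2.33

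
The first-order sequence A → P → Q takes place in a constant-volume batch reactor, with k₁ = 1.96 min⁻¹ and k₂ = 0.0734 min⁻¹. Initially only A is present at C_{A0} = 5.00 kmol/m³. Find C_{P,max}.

4.40 kmol/m³

For a first-order series the maximum intermediate yield is C_{P,max}/C_{A0} = (k₁/k₂)^[k₂/(k₂−k₁)].
= (1.96/0.0734)^(0.0734/(0.0734−1.96)) = (26.70)^(-0.03891) = 0.8800.
C_{P,max} = 0.8800×5.00 = 4.40 kmol/m³.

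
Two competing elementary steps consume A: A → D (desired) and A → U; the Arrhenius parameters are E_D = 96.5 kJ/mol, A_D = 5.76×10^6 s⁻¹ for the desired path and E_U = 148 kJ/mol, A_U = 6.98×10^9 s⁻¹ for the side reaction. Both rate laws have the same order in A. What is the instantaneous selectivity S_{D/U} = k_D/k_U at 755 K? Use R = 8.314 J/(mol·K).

3.02

With equal orders, S_{D/U} = k_D/k_U = (A_D/A_U)·exp[(E_U−E_D)/(RT)].
(E_U−E_D)/(RT) = (148−96.5)×10³/(8.314×755) = 51500/6277 = 8.204.
k_D/k_U = (5.76×10^6/6.98×10^9)·exp(8.204) = 8.252×10^-4 × 3657 = 3.02.
Since E_D < E_U, lowering the temperature improves selectivity toward D.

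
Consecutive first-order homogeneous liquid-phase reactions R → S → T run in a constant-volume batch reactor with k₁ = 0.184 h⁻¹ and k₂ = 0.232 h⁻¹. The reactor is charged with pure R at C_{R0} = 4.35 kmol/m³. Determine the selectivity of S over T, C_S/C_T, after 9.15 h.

For first-order series with pure R initially, C_S(t) = k₁C_{R0}/(k₂−k₁)·(e^(−k₁t) − e^(−k₂t)).
e^(−k₁t) = e^(−0.184×9.15) = e^(−1.684) = 0.1857; e^(−k₂t) = e^(−2.123) = 0.1197.
C_S = 0.184×4.35/(0.232−0.184) × (0.1857−0.1197) = 16.67×0.06601 = 1.101 kmol/m³.
C_R = C_{R0}e^(−k₁t) = 0.8078 kmol/m³, so C_T = C_{R0}−C_R−C_S = 2.441 kmol/m³; C_S/C_T = 0.451.

0.451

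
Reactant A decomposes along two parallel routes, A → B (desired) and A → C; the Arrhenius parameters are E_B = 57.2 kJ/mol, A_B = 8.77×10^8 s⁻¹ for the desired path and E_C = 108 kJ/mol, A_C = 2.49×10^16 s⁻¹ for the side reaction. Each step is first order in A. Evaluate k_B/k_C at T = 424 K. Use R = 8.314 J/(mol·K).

With equal orders, S_{B/C} = k_B/k_C = (A_B/A_C)·exp[(E_C−E_B)/(RT)].
(E_C−E_B)/(RT) = (108−57.2)×10³/(8.314×424) = 50800/3525 = 14.41.
k_B/k_C = (8.77×10^8/2.49×10^16)·exp(14.41) = 3.522×10^-8 × 1.814×10^6 = 0.0639.
Since E_B < E_C, lowering the temperature improves selectivity toward B.

0.0639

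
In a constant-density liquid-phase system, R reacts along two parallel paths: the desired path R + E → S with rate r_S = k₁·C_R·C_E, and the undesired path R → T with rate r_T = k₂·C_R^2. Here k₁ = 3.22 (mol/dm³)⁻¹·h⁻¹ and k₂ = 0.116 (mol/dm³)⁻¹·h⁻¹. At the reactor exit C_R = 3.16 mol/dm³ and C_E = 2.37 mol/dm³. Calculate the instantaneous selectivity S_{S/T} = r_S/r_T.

20.8

S_{S/T} = r_S/r_T = (k₁·C_R·C_E)/(k₂·C_R^2) = (k₁/k₂)·C_R⁻¹·C_E.
= (3.22×3.160×2.370) / (0.116×3.160^2) = 24.12/1.158 = 20.8.
The undesired path is higher order in R, so low C_R (CSTR or dilute feed) favours S.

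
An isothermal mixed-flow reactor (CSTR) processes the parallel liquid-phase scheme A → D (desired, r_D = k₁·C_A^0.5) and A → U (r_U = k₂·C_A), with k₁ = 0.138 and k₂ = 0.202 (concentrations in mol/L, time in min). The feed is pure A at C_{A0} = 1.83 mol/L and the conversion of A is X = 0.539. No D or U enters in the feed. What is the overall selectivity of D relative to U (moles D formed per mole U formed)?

0.744

Exit C_A = C_{A0}(1−X) = 1.83×0.461 = 0.8436 mol/L.
Rates in a CSTR are evaluated at the outlet concentration: r_D = 0.138×0.8436^0.5 = 0.1268, r_U = 0.202×0.8436 = 0.1704.
Overall selectivity = C_D/C_U = r_Dτ/(r_Uτ) = r_D/r_U = 0.744.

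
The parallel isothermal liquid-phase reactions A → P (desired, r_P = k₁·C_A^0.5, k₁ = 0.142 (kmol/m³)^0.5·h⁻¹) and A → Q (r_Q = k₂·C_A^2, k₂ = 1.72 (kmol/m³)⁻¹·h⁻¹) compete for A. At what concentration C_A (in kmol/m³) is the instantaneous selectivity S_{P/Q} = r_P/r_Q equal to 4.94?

S_{P/Q} = (k₁/k₂)·C_A^-1.5 ⇒ C_A = (S·k₂/k₁)^(1/(-1.5)).
= (4.94×1.72/0.142)^(-0.6667) = (59.84)^(-0.6667) = 0.0654 kmol/m³.

0.0654 kmol/m³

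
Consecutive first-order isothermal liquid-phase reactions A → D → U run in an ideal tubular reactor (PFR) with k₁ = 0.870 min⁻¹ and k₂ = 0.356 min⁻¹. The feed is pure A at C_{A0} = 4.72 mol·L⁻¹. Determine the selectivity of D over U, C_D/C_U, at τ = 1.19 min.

For first-order series with pure A initially, C_D(τ) = k₁C_{A0}/(k₂−k₁)·(e^(−k₁τ) − e^(−k₂τ)).
e^(−k₁τ) = e^(−0.870×1.19) = e^(−1.035) = 0.3551; e^(−k₂τ) = e^(−0.4236) = 0.6547.
C_D = 0.870×4.72/(0.356−0.870) × (0.3551−0.6547) = (-7.989)×(-0.2995) = 2.393 mol·L⁻¹.
C_A = C_{A0}e^(−k₁τ) = 1.676 mol·L⁻¹, so C_U = C_{A0}−C_A−C_D = 0.6508 mol·L⁻¹; C_D/C_U = 3.68.

3.68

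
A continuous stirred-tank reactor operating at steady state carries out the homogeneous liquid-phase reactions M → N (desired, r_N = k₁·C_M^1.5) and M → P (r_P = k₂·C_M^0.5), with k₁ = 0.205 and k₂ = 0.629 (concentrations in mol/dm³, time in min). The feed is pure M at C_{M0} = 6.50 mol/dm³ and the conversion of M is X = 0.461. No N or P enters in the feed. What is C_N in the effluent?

Exit C_M = C_{M0}(1−X) = 6.50×0.539 = 3.503 mol/dm³.
Rates in a CSTR are evaluated at the outlet concentration: r_N = 0.205×3.503^1.5 = 1.344, r_P = 0.629×3.503^0.5 = 1.177.
Fraction of consumed M going to N: r_N/(r_N+r_P) = 0.5331.
C_N = 0.5331·C_{M0}·X = 0.5331×6.50×0.461 = 1.60 mol/dm³.

1.60 mol/dm³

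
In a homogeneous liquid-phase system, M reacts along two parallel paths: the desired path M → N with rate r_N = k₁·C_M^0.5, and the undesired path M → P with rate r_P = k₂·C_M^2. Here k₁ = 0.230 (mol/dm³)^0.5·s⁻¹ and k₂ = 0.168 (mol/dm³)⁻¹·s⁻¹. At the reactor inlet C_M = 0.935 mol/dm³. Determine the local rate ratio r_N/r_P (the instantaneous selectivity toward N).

1.51

S_{N/P} = r_N/r_P = (k₁·C_M^0.5)/(k₂·C_M^2) = (k₁/k₂)·C_M^-1.5.
= (0.230×0.9350^0.5) / (0.168×0.9350^2) = 0.2224/0.1469 = 1.51.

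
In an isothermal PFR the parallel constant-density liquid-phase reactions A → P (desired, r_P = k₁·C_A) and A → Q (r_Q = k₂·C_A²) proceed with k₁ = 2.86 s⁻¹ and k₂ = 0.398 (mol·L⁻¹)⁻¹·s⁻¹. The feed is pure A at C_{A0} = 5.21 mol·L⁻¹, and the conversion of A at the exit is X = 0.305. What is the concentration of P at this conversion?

0.986 mol·L⁻¹

C_A = C_{A0}(1−X) = 3.621 mol·L⁻¹.
Along a PFR/batch, dC_P/dC_A = −r_P/(r_P+r_Q) = −k₁/(k₁+k₂·C_A).
Integrating from C_{A0} to C_A: C_P = (2.86/0.398)·ln[(2.86+0.398·5.21)/(2.86+0.398·3.62)] = 7.186·ln(4.934/4.301) = 0.9858 mol·L⁻¹.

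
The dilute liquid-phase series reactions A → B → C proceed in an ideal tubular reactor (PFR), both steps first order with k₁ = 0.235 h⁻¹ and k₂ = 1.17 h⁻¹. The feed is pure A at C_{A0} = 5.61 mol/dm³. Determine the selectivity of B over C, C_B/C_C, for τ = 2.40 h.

0.422

The intermediate concentration in a first-order A→B→C sequence is C_B = k₁C_{A0}(e^(−k₁τ) − e^(−k₂τ))/(k₂−k₁).
e^(−k₁τ) = e^(−0.235×2.40) = e^(−0.5640) = 0.5689; e^(−k₂τ) = e^(−2.808) = 0.06033.
C_B = 0.235×5.61/(1.17−0.235) × (0.5689−0.06033) = 1.410×0.5086 = 0.7171 mol/dm³.
C_A = C_{A0}e^(−k₁τ) = 3.192 mol/dm³, so C_C = C_{A0}−C_A−C_B = 1.701 mol/dm³; C_B/C_C = 0.422.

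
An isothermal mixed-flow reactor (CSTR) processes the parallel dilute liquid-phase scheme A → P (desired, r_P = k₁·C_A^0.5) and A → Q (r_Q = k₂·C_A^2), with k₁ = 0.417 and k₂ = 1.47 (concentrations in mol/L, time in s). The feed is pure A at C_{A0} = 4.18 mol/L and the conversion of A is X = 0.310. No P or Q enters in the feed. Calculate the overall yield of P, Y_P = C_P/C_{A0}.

0.0170

Exit C_A = C_{A0}(1−X) = 4.18×0.690 = 2.884 mol/L.
In a CSTR the entire volume is at exit conditions, so r_P = 0.417×2.884^0.5 = 0.7082 and r_Q = 1.47×2.884^2 = 12.23.
Fraction of consumed A going to P: r_P/(r_P+r_Q) = 0.05474.
C_P = 0.05474·C_{A0}·X = 0.05474×4.18×0.310 = 0.0709 mol/L; Y_P = C_P/C_{A0} = 0.0170.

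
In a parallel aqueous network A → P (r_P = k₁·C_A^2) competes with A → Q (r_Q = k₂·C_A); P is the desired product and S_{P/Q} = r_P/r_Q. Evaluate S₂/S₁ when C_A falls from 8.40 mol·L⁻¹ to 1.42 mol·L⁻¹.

S_{P/Q} = (k₁/k₂)·C_A, so S₂/S₁ = (C_{A,2}/C_{A,1}).
= 1.42/8.40 = 0.169.

0.169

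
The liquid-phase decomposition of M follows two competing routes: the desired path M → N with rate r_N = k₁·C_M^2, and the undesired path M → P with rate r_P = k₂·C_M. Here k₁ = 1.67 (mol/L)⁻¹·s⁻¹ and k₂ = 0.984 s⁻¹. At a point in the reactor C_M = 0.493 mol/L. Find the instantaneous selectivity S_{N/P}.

S_{N/P} = r_N/r_P = (k₁·C_M^2)/(k₂·C_M) = (k₁/k₂)·C_M.
= (1.67×0.4930^2) / (0.984×0.4930) = 0.4059/0.4851 = 0.837.

0.837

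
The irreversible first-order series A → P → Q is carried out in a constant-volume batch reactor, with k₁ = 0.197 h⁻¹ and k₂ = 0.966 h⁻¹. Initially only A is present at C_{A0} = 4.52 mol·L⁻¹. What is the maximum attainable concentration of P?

0.613 mol·L⁻¹

Evaluating C_P at t_opt = ln(k₂/k₁)/(k₂−k₁) gives C_{P,max}/C_{A0} = (k₁/k₂)^[k₂/(k₂−k₁)].
= (0.197/0.966)^(0.966/(0.966−0.197)) = (0.2039)^(1.256) = 0.1357.
C_{P,max} = 0.1357×4.52 = 0.613 mol·L⁻¹.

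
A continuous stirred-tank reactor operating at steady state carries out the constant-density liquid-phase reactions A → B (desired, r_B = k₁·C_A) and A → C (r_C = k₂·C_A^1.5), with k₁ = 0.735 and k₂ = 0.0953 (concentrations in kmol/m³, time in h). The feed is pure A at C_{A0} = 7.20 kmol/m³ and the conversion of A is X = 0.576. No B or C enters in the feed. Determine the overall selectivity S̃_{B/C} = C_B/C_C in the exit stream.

Exit C_A = C_{A0}(1−X) = 7.20×0.424 = 3.053 kmol/m³.
Rates in a CSTR are evaluated at the outlet concentration: r_B = 0.735×3.053 = 2.244, r_C = 0.0953×3.053^1.5 = 0.5083.
Overall selectivity = C_B/C_C = r_Bτ/(r_Cτ) = r_B/r_C = 4.41.

4.41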